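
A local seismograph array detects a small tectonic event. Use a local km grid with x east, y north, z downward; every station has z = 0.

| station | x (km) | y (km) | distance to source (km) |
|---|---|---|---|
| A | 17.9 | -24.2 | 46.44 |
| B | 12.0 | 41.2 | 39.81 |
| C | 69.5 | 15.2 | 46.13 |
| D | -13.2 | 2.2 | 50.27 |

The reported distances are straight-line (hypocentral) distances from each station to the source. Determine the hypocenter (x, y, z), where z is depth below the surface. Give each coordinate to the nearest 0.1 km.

x ≈ 29.7 km, y ≈ 14.2 km, depth ≈ 23.3 km

Each station gives a sphere (x−x_i)² + (y−y_i)² + z² = d_i² (stations at z=0).
Subtracting the A sphere from B and C: z² cancels, leaving linear equations in x and y:
-11.8 x + 130.8 y = 1507.23
103.2 x + 78.8 y = 4183.94
Solving: x ≈ 29.698, y ≈ 14.202 km (keep extra digits for the depth step; rounded: 29.7, 14.2).
Then from the A sphere: z² = 46.44² − (x − 17.9)² − (y + 24.2)² with x = 29.698, y = 14.202, so z ≈ 23.297 ≈ 23.3 km.
Check against D (with the unrounded solution): distance 50.27 ≈ 50.27 km. ✓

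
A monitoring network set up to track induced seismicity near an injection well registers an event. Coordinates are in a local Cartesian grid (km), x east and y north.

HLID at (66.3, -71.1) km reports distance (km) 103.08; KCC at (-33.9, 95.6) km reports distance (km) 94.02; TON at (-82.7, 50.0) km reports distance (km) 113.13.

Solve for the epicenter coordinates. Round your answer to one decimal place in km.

27.5 km east, 24.4 km north

Circle about each station: (x − 66.3)² + (y + 71.1)² = 103.08²; (x + 33.9)² + (y − 95.6)² = 94.02²; (x + 82.7)² + (y − 50.0)² = 113.13².
Subtracting the HLID equation from the KCC and TON equations removes the quadratic terms:
-200.4 x + 333.4 y = 2623.40
-298.0 x + 242.2 y = -2284.52
Solving the 2×2 system: x ≈ 27.5, y ≈ 24.4 km.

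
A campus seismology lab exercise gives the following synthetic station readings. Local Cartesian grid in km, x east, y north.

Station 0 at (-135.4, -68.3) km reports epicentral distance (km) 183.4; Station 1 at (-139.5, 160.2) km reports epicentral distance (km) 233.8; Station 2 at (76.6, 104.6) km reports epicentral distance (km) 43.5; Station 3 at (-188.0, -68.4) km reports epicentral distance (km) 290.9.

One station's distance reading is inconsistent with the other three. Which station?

Station 0

Solve using three stations at a time. Using Station 1, Station 2, Station 3 (subtract circle equations pairwise → linear system) gives (x, y) ≈ (72.4, 61.3).
Distances from that point to each station vs reported:
  Station 0: calculated 244.9 vs reported 183.4 → residual 61.5 km
  Station 1: calculated 233.8 vs reported 233.8 → residual 0.0 km
  Station 2: calculated 43.5 vs reported 43.5 → residual 0.0 km
  Station 3: calculated 290.9 vs reported 290.9 → residual 0.0 km
Station 1, Station 2, Station 3 are mutually consistent (residuals ≈ 0); Station 0 is off by 61.5 km.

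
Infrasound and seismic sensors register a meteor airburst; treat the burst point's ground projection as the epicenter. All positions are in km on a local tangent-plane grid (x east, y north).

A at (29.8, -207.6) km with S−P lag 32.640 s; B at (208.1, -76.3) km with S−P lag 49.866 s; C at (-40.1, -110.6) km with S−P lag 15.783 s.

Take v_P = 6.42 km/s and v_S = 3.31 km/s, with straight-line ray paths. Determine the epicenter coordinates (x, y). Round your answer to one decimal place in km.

(-131.9, -54.0)

Distance from S−P lag: d = Δt · v_P v_S / (v_P − v_S) = Δt · (6.42·3.31)/(6.42−3.31) ≈ 6.8329·Δt.
So d_A = 223.02, d_B = 340.73, d_C = 107.84 km.
Circle about each station: (x − 29.8)² + (y + 207.6)² = 223.02²; (x − 208.1)² + (y + 76.3)² = 340.73²; (x + 40.1)² + (y + 110.6)² = 107.84².
Subtracting pairs of circle equations eliminates x²+y² and gives linear equations (the radical axes):
356.6 x + 262.6 y = -61217.51
-139.8 x + 194.0 y = 7963.02
Solving the 2×2 system: x ≈ -131.9, y ≈ -54.0 km.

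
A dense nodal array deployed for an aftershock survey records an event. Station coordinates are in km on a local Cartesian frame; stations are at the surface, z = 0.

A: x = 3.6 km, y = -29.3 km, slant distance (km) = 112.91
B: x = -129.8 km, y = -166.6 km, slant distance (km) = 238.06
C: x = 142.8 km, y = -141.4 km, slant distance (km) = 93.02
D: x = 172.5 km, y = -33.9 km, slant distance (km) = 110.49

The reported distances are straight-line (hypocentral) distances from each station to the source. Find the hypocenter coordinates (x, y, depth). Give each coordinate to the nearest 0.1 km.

x ≈ 88.2 km, y ≈ -85.0 km, depth ≈ 49.9 km

Each station gives a sphere (x−x_i)² + (y−y_i)² + z² = d_i² (stations at z=0).
Subtracting the A sphere from B and C: z² cancels, leaving linear equations in x and y:
-266.8 x − 274.6 y = -191.75
278.4 x − 224.2 y = 43610.30
Solving: x ≈ 88.198, y ≈ -84.995 km (keep extra digits for the depth step; rounded: 88.2, -85.0).
Then from the A sphere: z² = 112.91² − (x − 3.6)² − (y + 29.3)² with x = 88.198, y = -84.995, so z ≈ 49.899 ≈ 49.9 km.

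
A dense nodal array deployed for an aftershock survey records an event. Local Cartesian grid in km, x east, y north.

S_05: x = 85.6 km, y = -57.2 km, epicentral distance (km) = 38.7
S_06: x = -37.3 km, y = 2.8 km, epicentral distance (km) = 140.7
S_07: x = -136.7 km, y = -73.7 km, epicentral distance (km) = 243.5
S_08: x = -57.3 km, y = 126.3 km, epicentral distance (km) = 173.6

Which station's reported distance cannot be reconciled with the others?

S_08

Solve using three stations at a time. Using S_05, S_06, S_07 (subtract circle equations pairwise → linear system) gives (x, y) ≈ (101.2, -21.9).
Distances from that point to each station vs reported:
  S_05: calculated 38.6 vs reported 38.7 → residual 0.1 km
  S_06: calculated 140.7 vs reported 140.7 → residual 0.0 km
  S_07: calculated 243.5 vs reported 243.5 → residual 0.0 km
  S_08: calculated 217.0 vs reported 173.6 → residual 43.4 km
S_05, S_06, S_07 are mutually consistent (residuals ≈ 0); S_08 is off by 43.4 km.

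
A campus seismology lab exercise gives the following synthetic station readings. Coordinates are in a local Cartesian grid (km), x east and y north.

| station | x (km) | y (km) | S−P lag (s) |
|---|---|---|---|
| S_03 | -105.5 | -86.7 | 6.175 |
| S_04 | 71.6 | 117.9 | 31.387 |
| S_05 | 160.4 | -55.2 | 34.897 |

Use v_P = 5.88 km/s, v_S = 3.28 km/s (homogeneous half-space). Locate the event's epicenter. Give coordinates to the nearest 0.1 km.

Distance from S−P lag: d = Δt · v_P v_S / (v_P − v_S) = Δt · (5.88·3.28)/(5.88−3.28) ≈ 7.4178·Δt.
So d_S_03 = 45.81, d_S_04 = 232.82, d_S_05 = 258.86 km.
Circle about each station: (x + 105.5)² + (y + 86.7)² = 45.81²; (x − 71.6)² + (y − 117.9)² = 232.82²; (x − 160.4)² + (y + 55.2)² = 258.86².
Subtracting the S_03 equation from the S_04 and S_05 equations removes the quadratic terms:
354.2 x + 409.2 y = -51726.77
531.8 x + 63.0 y = -54781.88
Solving the 2×2 system: x ≈ -98.1, y ≈ -41.5 km.
Check against S_03 (with the unrounded x, y): √((x + 105.5)²+(y + 86.7)²) = 45.80 ≈ 45.81 km. ✓

x ≈ -98.1 km, y ≈ -41.5 km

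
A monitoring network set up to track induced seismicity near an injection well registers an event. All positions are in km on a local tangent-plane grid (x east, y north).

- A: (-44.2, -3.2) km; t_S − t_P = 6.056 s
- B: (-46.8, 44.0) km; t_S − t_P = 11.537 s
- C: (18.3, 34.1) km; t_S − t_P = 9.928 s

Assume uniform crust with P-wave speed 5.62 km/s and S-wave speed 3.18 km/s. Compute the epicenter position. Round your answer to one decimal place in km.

Distance from S−P lag: d = Δt · v_P v_S / (v_P − v_S) = Δt · (5.62·3.18)/(5.62−3.18) ≈ 7.3244·Δt.
So d_A = 44.36, d_B = 84.50, d_C = 72.72 km.
Circle about each station: (x + 44.2)² + (y + 3.2)² = 44.36²; (x + 46.8)² + (y − 44.0)² = 84.50²; (x − 18.3)² + (y − 34.1)² = 72.72².
Subtracting the A equation from the B and C equations removes the quadratic terms:
-5.2 x + 94.4 y = -3010.08
125.0 x + 74.6 y = -3786.57
Solving the 2×2 system: x ≈ -10.9, y ≈ -32.5 km.
Check against A (with the unrounded x, y): √((x + 44.2)²+(y + 3.2)²) = 44.34 ≈ 44.36 km. ✓

-10.9 km east, -32.5 km north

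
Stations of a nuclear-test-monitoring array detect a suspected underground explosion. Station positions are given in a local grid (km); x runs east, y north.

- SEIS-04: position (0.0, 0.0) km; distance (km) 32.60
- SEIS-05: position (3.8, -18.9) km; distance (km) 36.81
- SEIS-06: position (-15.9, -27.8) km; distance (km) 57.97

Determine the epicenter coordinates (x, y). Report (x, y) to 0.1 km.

x ≈ 32.3 km, y ≈ 4.4 km

Circle about each station: x² + y² = 32.60²; (x − 3.8)² + (y + 18.9)² = 36.81²; (x + 15.9)² + (y + 27.8)² = 57.97².
Subtracting the SEIS-04 equation from the SEIS-05 and SEIS-06 equations removes the quadratic terms:
7.6 x − 37.8 y = 79.43
-31.8 x − 55.6 y = -1272.11
Solving the 2×2 system: x ≈ 32.3, y ≈ 4.4 km.
Check against SEIS-04 (with the unrounded x, y): √(x²+y²) = 32.61 ≈ 32.60 km. ✓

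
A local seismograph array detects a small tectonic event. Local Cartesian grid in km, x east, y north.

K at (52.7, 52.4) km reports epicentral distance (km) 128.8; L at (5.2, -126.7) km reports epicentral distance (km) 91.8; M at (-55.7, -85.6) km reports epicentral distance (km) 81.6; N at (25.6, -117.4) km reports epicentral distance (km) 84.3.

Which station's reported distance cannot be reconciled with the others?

K

Solve using three stations at a time. Using L, M, N (subtract circle equations pairwise → linear system) gives (x, y) ≈ (8.2, -35.1).
Distances from that point to each station vs reported:
  K: calculated 98.2 vs reported 128.8 → residual 30.6 km
  L: calculated 91.6 vs reported 91.8 → residual 0.2 km
  M: calculated 81.4 vs reported 81.6 → residual 0.2 km
  N: calculated 84.1 vs reported 84.3 → residual 0.2 km
L, M, N are mutually consistent (residuals ≈ 0); K is off by 30.6 km.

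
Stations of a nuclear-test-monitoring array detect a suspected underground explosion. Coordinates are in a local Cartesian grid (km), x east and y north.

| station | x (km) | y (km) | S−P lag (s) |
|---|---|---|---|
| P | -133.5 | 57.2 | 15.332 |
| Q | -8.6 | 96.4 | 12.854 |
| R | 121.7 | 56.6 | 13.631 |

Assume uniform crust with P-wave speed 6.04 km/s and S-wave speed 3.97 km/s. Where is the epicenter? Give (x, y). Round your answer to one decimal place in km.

6.8 km east, -51.7 km north

Distance from S−P lag: d = Δt · v_P v_S / (v_P − v_S) = Δt · (6.04·3.97)/(6.04−3.97) ≈ 11.5840·Δt.
So d_P = 177.61, d_Q = 148.90, d_R = 157.90 km.
Circle about each station: (x + 133.5)² + (y − 57.2)² = 177.61²; (x + 8.6)² + (y − 96.4)² = 148.90²; (x − 121.7)² + (y − 56.6)² = 157.90².
Subtracting pairs of circle equations eliminates x²+y² and gives linear equations (the radical axes):
249.8 x + 78.4 y = -2353.07
510.4 x − 1.2 y = 3533.26
Solving the 2×2 system: x ≈ 6.8, y ≈ -51.7 km.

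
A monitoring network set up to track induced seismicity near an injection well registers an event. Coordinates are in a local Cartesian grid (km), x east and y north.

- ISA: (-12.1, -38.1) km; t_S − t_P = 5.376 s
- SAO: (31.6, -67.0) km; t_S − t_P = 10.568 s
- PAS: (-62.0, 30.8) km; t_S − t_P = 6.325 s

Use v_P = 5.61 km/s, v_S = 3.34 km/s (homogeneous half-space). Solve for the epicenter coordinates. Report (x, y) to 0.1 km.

Distance from S−P lag: d = Δt · v_P v_S / (v_P − v_S) = Δt · (5.61·3.34)/(5.61−3.34) ≈ 8.2544·Δt.
So d_ISA = 44.38, d_SAO = 87.23, d_PAS = 52.21 km.
Circle about each station: (x + 12.1)² + (y + 38.1)² = 44.38²; (x − 31.6)² + (y + 67.0)² = 87.23²; (x + 62.0)² + (y − 30.8)² = 52.21².
Subtracting the ISA equation from the SAO and PAS equations removes the quadratic terms:
87.4 x − 57.8 y = -1749.95
-99.8 x + 137.8 y = 2438.32
Solving the 2×2 system: x ≈ -16.0, y ≈ 6.1 km.

(-16.0, 6.1)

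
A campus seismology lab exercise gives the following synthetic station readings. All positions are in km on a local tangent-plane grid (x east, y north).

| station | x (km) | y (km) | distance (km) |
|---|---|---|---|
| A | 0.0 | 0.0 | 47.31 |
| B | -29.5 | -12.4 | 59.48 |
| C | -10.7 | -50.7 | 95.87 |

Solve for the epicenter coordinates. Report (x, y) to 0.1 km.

-14.3 km east, 45.1 km north

Circle about each station: x² + y² = 47.31²; (x + 29.5)² + (y + 12.4)² = 59.48²; (x + 10.7)² + (y + 50.7)² = 95.87².
Subtracting the A equation from the B and C equations removes the quadratic terms:
-59.0 x − 24.8 y = -275.62
-21.4 x − 101.4 y = -4267.84
Solving the 2×2 system: x ≈ -14.3, y ≈ 45.1 km.
Check against A (with the unrounded x, y): √(x²+y²) = 47.31 ≈ 47.31 km. ✓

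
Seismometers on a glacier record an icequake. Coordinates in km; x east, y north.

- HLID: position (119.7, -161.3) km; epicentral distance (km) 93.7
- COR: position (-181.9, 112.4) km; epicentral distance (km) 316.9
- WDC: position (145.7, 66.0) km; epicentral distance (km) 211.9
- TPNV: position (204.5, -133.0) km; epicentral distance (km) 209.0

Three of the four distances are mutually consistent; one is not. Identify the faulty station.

Solve using three stations at a time. Using HLID, COR, WDC (subtract circle equations pairwise → linear system) gives (x, y) ≈ (37.5, -116.2).
Distances from that point to each station vs reported:
  HLID: calculated 93.7 vs reported 93.7 → residual 0.0 km
  COR: calculated 316.9 vs reported 316.9 → residual 0.0 km
  WDC: calculated 211.9 vs reported 211.9 → residual 0.0 km
  TPNV: calculated 167.8 vs reported 209.0 → residual 41.2 km
HLID, COR, WDC are mutually consistent (residuals ≈ 0); TPNV is off by 41.2 km.

TPNV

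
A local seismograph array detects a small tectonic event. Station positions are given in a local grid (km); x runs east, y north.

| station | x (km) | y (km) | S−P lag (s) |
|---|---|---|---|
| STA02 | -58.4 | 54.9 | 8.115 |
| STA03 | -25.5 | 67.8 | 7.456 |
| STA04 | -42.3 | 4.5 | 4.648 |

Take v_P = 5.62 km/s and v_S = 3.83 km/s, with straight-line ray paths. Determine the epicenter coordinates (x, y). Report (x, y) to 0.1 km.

Distance from S−P lag: d = Δt · v_P v_S / (v_P − v_S) = Δt · (5.62·3.83)/(5.62−3.83) ≈ 12.0249·Δt.
So d_STA02 = 97.58, d_STA03 = 89.66, d_STA04 = 55.89 km.
Circle about each station: (x + 58.4)² + (y − 54.9)² = 97.58²; (x + 25.5)² + (y − 67.8)² = 89.66²; (x + 42.3)² + (y − 4.5)² = 55.89².
Subtracting pairs of circle equations eliminates x²+y² and gives linear equations (the radical axes):
65.8 x + 25.8 y = 305.46
32.2 x − 100.8 y = 1783.13
Solving the 2×2 system: x ≈ 10.3, y ≈ -14.4 km.
Check against STA02 (with the unrounded x, y): √((x + 58.4)²+(y − 54.9)²) = 97.58 ≈ 97.58 km. ✓

x ≈ 10.3 km, y ≈ -14.4 km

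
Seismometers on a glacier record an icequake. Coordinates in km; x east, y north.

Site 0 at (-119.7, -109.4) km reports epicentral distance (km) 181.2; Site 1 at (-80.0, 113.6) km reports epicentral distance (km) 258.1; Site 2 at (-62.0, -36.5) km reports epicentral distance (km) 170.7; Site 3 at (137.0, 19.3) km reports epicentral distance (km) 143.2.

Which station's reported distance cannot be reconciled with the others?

Site 2

Solve using three stations at a time. Using Site 0, Site 1, Site 3 (subtract circle equations pairwise → linear system) gives (x, y) ≈ (61.4, -102.3).
Distances from that point to each station vs reported:
  Site 0: calculated 181.2 vs reported 181.2 → residual 0.0 km
  Site 1: calculated 258.1 vs reported 258.1 → residual 0.0 km
  Site 2: calculated 139.9 vs reported 170.7 → residual 30.8 km
  Site 3: calculated 143.2 vs reported 143.2 → residual 0.0 km
Site 0, Site 1, Site 3 are mutually consistent (residuals ≈ 0); Site 2 is off by 30.8 km.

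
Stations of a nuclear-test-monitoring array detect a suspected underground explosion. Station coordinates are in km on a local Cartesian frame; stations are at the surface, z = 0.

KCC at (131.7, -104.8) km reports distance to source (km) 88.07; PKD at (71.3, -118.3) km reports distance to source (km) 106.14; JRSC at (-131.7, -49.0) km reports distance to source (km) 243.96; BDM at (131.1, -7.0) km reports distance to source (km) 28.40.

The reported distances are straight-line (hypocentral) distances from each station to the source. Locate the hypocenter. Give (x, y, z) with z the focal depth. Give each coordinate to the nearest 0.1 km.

Each station gives a sphere (x−x_i)² + (y−y_i)² + z² = d_i² (stations at z=0).
Subtracting the KCC sphere from PKD and JRSC: z² cancels, leaving linear equations in x and y:
-120.8 x − 27.0 y = -12758.72
-526.8 x + 111.6 y = -60342.20
Solving: x ≈ 110.201, y ≈ -20.503 km (keep extra digits for the depth step; rounded: 110.2, -20.5).
Then from the KCC sphere: z² = 88.07² − (x − 131.7)² − (y + 104.8)² with x = 110.201, y = -20.503, so z ≈ 13.716 ≈ 13.7 km.

x ≈ 110.2 km, y ≈ -20.5 km, depth ≈ 13.7 km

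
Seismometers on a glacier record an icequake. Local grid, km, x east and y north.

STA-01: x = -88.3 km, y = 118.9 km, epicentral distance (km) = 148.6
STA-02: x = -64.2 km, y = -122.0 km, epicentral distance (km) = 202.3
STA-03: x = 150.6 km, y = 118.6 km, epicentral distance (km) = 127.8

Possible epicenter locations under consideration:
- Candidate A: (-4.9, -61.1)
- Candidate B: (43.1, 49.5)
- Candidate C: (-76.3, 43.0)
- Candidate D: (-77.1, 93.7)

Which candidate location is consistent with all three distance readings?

Candidate B

For each candidate, compare |candidate − station| to the reported distance:
Candidate A: residuals STA-01 49.8, STA-02 117.3, STA-03 109.8 → max 117.3 km
Candidate B: residuals STA-01 0.0, STA-02 0.0, STA-03 0.0 → max 0.0 km
Candidate C: residuals STA-01 71.8, STA-02 36.9, STA-03 111.4 → max 111.4 km
Candidate D: residuals STA-01 121.0, STA-02 13.8, STA-03 101.3 → max 121.0 km
Only Candidate B has all residuals ≈ 0.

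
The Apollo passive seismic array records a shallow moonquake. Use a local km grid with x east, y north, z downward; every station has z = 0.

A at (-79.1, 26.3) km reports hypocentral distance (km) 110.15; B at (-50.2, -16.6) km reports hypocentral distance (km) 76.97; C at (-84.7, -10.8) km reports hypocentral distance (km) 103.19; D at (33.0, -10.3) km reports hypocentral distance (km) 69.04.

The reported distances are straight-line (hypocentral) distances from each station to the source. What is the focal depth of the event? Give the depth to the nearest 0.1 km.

depth ≈ 58.5 km

Each station gives a sphere (x−x_i)² + (y−y_i)² + z² = d_i² (stations at z=0).
Subtracting the A sphere from B and C: z² cancels, leaving linear equations in x and y:
57.8 x − 85.8 y = 2055.74
-11.2 x − 74.2 y = 1827.08
Solving: x ≈ -0.805, y ≈ -24.502 km (keep extra digits for the depth step; rounded: -0.8, -24.5).
Then from the A sphere: z² = 110.15² − (x + 79.1)² − (y − 26.3)² with x = -0.805, y = -24.502, so z ≈ 58.498 ≈ 58.5 km.
Check against D (with the unrounded solution): distance 69.04 ≈ 69.04 km. ✓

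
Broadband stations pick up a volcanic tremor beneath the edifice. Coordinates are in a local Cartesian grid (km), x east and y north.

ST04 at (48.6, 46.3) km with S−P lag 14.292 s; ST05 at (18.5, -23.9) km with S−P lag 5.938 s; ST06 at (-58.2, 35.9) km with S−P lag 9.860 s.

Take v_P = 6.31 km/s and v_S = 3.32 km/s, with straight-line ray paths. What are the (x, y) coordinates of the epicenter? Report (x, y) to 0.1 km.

x ≈ -23.1 km, y ≈ -23.6 km

Distance from S−P lag: d = Δt · v_P v_S / (v_P − v_S) = Δt · (6.31·3.32)/(6.31−3.32) ≈ 7.0064·Δt.
So d_ST04 = 100.14, d_ST05 = 41.60, d_ST06 = 69.08 km.
Circle about each station: (x − 48.6)² + (y − 46.3)² = 100.14²; (x − 18.5)² + (y + 23.9)² = 41.60²; (x + 58.2)² + (y − 35.9)² = 69.08².
Subtracting the ST04 equation from the ST05 and ST06 equations removes the quadratic terms:
-60.2 x − 140.4 y = 4705.27
-213.6 x − 20.8 y = 5426.37
Solving the 2×2 system: x ≈ -23.1, y ≈ -23.6 km.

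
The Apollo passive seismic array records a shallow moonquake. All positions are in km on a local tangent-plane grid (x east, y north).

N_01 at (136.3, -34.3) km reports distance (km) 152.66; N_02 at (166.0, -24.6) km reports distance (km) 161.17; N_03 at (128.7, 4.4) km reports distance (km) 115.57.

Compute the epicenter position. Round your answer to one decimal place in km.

x ≈ 63.9 km, y ≈ 100.1 km

Circle about each station: (x − 136.3)² + (y + 34.3)² = 152.66²; (x − 166.0)² + (y + 24.6)² = 161.17²; (x − 128.7)² + (y − 4.4)² = 115.57².
Subtracting pairs of circle equations eliminates x²+y² and gives linear equations (the radical axes):
59.4 x + 19.4 y = 5736.29
-15.2 x + 77.4 y = 6777.52
Solving the 2×2 system: x ≈ 63.9, y ≈ 100.1 km.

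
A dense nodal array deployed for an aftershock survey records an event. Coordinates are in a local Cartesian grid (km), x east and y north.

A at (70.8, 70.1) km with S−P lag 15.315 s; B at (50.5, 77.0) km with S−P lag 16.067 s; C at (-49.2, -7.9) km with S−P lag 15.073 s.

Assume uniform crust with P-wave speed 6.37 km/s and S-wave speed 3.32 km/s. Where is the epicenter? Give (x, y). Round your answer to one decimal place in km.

Distance from S−P lag: d = Δt · v_P v_S / (v_P − v_S) = Δt · (6.37·3.32)/(6.37−3.32) ≈ 6.9339·Δt.
So d_A = 106.19, d_B = 111.41, d_C = 104.51 km.
Circle about each station: (x − 70.8)² + (y − 70.1)² = 106.19²; (x − 50.5)² + (y − 77.0)² = 111.41²; (x + 49.2)² + (y + 7.9)² = 104.51².
Subtracting pairs of circle equations eliminates x²+y² and gives linear equations (the radical axes):
-40.6 x + 13.8 y = -2583.27
-240.0 x − 156.0 y = -7089.62
Solving the 2×2 system: x ≈ 51.9, y ≈ -34.4 km.

x ≈ 51.9 km, y ≈ -34.4 km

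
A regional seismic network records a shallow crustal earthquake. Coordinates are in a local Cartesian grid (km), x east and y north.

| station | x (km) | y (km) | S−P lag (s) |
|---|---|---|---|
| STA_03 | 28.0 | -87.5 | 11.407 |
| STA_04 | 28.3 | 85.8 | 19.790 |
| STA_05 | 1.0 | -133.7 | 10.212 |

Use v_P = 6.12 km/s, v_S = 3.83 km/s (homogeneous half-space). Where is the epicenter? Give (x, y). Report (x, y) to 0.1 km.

Distance from S−P lag: d = Δt · v_P v_S / (v_P − v_S) = Δt · (6.12·3.83)/(6.12−3.83) ≈ 10.2356·Δt.
So d_STA_03 = 116.76, d_STA_04 = 202.56, d_STA_05 = 104.53 km.
Circle about each station: (x − 28.0)² + (y + 87.5)² = 116.76²; (x − 28.3)² + (y − 85.8)² = 202.56²; (x − 1.0)² + (y + 133.7)² = 104.53².
Subtracting pairs of circle equations eliminates x²+y² and gives linear equations (the radical axes):
0.6 x + 346.6 y = -27675.38
-54.0 x − 92.4 y = 12142.82
Solving the 2×2 system: x ≈ -88.5, y ≈ -79.7 km.

x ≈ -88.5 km, y ≈ -79.7 km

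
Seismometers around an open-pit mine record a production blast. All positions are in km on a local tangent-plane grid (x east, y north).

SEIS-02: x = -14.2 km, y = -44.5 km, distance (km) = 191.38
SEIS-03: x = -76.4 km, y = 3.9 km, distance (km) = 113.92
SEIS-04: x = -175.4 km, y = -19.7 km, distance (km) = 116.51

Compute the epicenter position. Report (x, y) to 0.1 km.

(-147.0, 93.3)

Circle about each station: (x + 14.2)² + (y + 44.5)² = 191.38²; (x + 76.4)² + (y − 3.9)² = 113.92²; (x + 175.4)² + (y + 19.7)² = 116.51².
Subtracting the SEIS-02 equation from the SEIS-03 and SEIS-04 equations removes the quadratic terms:
-124.4 x + 96.8 y = 27318.82
-322.4 x + 49.6 y = 52023.08
Solving the 2×2 system: x ≈ -147.0, y ≈ 93.3 km.
Check against SEIS-02 (with the unrounded x, y): √((x + 14.2)²+(y + 44.5)²) = 191.38 ≈ 191.38 km. ✓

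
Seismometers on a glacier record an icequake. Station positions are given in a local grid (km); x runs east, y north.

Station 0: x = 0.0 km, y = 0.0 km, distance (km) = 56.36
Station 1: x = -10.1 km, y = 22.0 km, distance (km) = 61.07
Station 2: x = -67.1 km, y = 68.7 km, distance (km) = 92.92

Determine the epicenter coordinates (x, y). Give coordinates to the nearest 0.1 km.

(-51.5, -22.9)

Circle about each station: x² + y² = 56.36²; (x + 10.1)² + (y − 22.0)² = 61.07²; (x + 67.1)² + (y − 68.7)² = 92.92².
Subtracting pairs of circle equations eliminates x²+y² and gives linear equations (the radical axes):
-20.2 x + 44.0 y = 32.91
-134.2 x + 137.4 y = 3764.42
Solving the 2×2 system: x ≈ -51.5, y ≈ -22.9 km.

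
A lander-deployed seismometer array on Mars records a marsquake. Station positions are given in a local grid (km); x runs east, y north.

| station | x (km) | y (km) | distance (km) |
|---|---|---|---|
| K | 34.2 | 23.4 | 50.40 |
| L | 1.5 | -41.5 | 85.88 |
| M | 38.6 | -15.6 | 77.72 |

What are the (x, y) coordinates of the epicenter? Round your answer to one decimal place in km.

Circle about each station: (x − 34.2)² + (y − 23.4)² = 50.40²; (x − 1.5)² + (y + 41.5)² = 85.88²; (x − 38.6)² + (y + 15.6)² = 77.72².
Subtracting the K equation from the L and M equations removes the quadratic terms:
-65.4 x − 129.8 y = -4827.91
8.8 x − 78.0 y = -3484.12
Solving the 2×2 system: x ≈ -12.1, y ≈ 43.3 km.

(-12.1, 43.3)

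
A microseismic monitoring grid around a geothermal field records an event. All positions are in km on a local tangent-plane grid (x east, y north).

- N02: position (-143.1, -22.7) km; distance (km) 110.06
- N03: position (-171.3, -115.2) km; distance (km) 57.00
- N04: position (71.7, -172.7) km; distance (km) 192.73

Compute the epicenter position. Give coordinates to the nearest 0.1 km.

(-116.1, -129.4)

Circle about each station: (x + 143.1)² + (y + 22.7)² = 110.06²; (x + 171.3)² + (y + 115.2)² = 57.00²; (x − 71.7)² + (y + 172.7)² = 192.73².
Subtracting the N02 equation from the N03 and N04 equations removes the quadratic terms:
-56.4 x − 185.0 y = 30486.03
429.6 x − 300.0 y = -11058.37
Solving the 2×2 system: x ≈ -116.1, y ≈ -129.4 km.
Check against N02 (with the unrounded x, y): √((x + 143.1)²+(y + 22.7)²) = 110.06 ≈ 110.06 km. ✓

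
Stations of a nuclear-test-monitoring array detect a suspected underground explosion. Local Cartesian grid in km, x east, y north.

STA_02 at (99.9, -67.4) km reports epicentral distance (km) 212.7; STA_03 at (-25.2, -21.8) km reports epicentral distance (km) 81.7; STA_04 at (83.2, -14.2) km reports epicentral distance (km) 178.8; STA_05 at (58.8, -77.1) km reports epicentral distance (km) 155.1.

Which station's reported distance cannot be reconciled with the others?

Solve using three stations at a time. Using STA_02, STA_03, STA_04 (subtract circle equations pairwise → linear system) gives (x, y) ≈ (-90.8, 26.7).
Distances from that point to each station vs reported:
  STA_02: calculated 212.7 vs reported 212.7 → residual 0.0 km
  STA_03: calculated 81.6 vs reported 81.7 → residual 0.1 km
  STA_04: calculated 178.7 vs reported 178.8 → residual 0.1 km
  STA_05: calculated 182.1 vs reported 155.1 → residual 27.0 km
STA_02, STA_03, STA_04 are mutually consistent (residuals ≈ 0); STA_05 is off by 27.0 km.

STA_05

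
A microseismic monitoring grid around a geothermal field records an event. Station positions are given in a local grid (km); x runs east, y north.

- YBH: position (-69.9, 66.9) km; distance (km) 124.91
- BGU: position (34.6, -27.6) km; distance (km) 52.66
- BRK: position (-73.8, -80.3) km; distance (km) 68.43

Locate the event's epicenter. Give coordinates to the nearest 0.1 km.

x ≈ -15.0 km, y ≈ -45.3 km

Circle about each station: (x + 69.9)² + (y − 66.9)² = 124.91²; (x − 34.6)² + (y + 27.6)² = 52.66²; (x + 73.8)² + (y + 80.3)² = 68.43².
Subtracting pairs of circle equations eliminates x²+y² and gives linear equations (the radical axes):
209.0 x − 189.0 y = 5426.73
-7.8 x − 294.4 y = 13452.75
Solving the 2×2 system: x ≈ -15.0, y ≈ -45.3 km.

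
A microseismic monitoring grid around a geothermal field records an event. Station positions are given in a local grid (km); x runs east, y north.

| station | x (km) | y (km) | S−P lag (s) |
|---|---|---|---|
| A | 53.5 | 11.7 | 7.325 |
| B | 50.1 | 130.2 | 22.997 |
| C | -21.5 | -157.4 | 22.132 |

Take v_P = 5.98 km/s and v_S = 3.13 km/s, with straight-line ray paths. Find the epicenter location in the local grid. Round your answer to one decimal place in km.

Distance from S−P lag: d = Δt · v_P v_S / (v_P − v_S) = Δt · (5.98·3.13)/(5.98−3.13) ≈ 6.5675·Δt.
So d_A = 48.11, d_B = 151.03, d_C = 145.35 km.
Circle about each station: (x − 53.5)² + (y − 11.7)² = 48.11²; (x − 50.1)² + (y − 130.2)² = 151.03²; (x + 21.5)² + (y + 157.4)² = 145.35².
Subtracting the A equation from the B and C equations removes the quadratic terms:
-6.8 x + 237.0 y = -4032.58
-150.0 x − 338.2 y = 3425.82
Solving the 2×2 system: x ≈ 14.6, y ≈ -16.6 km.

x ≈ 14.6 km, y ≈ -16.6 km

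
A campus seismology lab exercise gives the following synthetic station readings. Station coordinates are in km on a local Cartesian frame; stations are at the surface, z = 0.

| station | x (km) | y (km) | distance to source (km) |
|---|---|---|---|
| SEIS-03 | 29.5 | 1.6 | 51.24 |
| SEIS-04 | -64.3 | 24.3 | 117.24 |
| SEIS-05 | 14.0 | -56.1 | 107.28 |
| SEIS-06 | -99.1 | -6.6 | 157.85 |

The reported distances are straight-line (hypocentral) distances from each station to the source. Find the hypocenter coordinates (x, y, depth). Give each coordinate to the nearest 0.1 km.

x ≈ 49.0 km, y ≈ 42.4 km, depth ≈ 24.1 km

Each station gives a sphere (x−x_i)² + (y−y_i)² + z² = d_i² (stations at z=0).
Subtracting the SEIS-03 sphere from SEIS-04 and SEIS-05: z² cancels, leaving linear equations in x and y:
-187.6 x + 45.4 y = -7267.51
-31.0 x − 115.4 y = -6413.06
Solving: x ≈ 49.003, y ≈ 42.409 km (keep extra digits for the depth step; rounded: 49.0, 42.4).
Then from the SEIS-03 sphere: z² = 51.24² − (x − 29.5)² − (y − 1.6)² with x = 49.003, y = 42.409, so z ≈ 24.079 ≈ 24.1 km.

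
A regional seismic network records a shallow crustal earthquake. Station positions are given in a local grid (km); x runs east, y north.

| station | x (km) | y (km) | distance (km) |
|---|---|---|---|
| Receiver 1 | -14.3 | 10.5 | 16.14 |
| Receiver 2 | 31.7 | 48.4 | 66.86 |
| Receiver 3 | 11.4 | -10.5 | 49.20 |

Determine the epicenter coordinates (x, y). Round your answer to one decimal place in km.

x ≈ -28.2 km, y ≈ 18.7 km

Circle about each station: (x + 14.3)² + (y − 10.5)² = 16.14²; (x − 31.7)² + (y − 48.4)² = 66.86²; (x − 11.4)² + (y + 10.5)² = 49.20².
Subtracting the Receiver 1 equation from the Receiver 2 and Receiver 3 equations removes the quadratic terms:
92.0 x + 75.8 y = -1177.05
51.4 x − 42.0 y = -2234.67
Solving the 2×2 system: x ≈ -28.2, y ≈ 18.7 km.
Check against Receiver 1 (with the unrounded x, y): √((x + 14.3)²+(y − 10.5)²) = 16.14 ≈ 16.14 km. ✓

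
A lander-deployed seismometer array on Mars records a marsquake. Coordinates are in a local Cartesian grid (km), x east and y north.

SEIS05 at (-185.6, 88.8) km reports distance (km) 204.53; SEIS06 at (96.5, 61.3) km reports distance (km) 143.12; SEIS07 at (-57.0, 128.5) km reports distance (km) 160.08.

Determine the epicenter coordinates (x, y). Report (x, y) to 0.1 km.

-16.6 km east, -26.4 km north

Circle about each station: (x + 185.6)² + (y − 88.8)² = 204.53²; (x − 96.5)² + (y − 61.3)² = 143.12²; (x + 57.0)² + (y − 128.5)² = 160.08².
Subtracting the SEIS05 equation from the SEIS06 and SEIS07 equations removes the quadratic terms:
564.2 x − 55.0 y = -7913.67
257.2 x + 79.4 y = -6364.64
Solving the 2×2 system: x ≈ -16.6, y ≈ -26.4 km.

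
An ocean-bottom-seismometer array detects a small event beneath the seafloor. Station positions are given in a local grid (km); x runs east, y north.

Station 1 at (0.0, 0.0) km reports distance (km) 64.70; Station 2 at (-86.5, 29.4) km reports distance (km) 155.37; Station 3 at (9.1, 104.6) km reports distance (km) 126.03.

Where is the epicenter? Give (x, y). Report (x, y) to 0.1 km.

Circle about each station: x² + y² = 64.70²; (x + 86.5)² + (y − 29.4)² = 155.37²; (x − 9.1)² + (y − 104.6)² = 126.03².
Subtracting pairs of circle equations eliminates x²+y² and gives linear equations (the radical axes):
-173.0 x + 58.8 y = -11607.14
18.2 x + 209.2 y = -673.50
Solving the 2×2 system: x ≈ 64.1, y ≈ -8.8 km.

64.1 km east, -8.8 km north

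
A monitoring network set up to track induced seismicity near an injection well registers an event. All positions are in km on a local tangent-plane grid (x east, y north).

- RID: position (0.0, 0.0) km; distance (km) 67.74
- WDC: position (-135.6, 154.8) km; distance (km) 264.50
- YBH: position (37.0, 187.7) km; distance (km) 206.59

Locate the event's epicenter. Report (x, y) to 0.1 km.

Circle about each station: x² + y² = 67.74²; (x + 135.6)² + (y − 154.8)² = 264.50²; (x − 37.0)² + (y − 187.7)² = 206.59².
Subtracting pairs of circle equations eliminates x²+y² and gives linear equations (the radical axes):
-271.2 x + 309.6 y = -23021.14
74.0 x + 375.4 y = -1490.43
Solving the 2×2 system: x ≈ 65.6, y ≈ -16.9 km.
Check against RID (with the unrounded x, y): √(x²+y²) = 67.74 ≈ 67.74 km. ✓

65.6 km east, -16.9 km north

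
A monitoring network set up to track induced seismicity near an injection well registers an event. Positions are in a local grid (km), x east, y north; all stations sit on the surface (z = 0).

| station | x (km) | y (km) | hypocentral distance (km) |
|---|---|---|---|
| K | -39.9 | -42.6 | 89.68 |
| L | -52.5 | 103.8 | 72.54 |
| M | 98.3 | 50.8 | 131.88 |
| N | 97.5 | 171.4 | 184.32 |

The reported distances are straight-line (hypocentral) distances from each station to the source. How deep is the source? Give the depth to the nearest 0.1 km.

Each station gives a sphere (x−x_i)² + (y−y_i)² + z² = d_i² (stations at z=0).
Subtracting the K sphere from L and M: z² cancels, leaving linear equations in x and y:
-25.2 x + 292.8 y = 12904.37
276.4 x + 186.8 y = -513.07
Solving: x ≈ -29.902, y ≈ 41.499 km (keep extra digits for the depth step; rounded: -29.9, 41.5).
Then from the K sphere: z² = 89.68² − (x + 39.9)² − (y + 42.6)² with x = -29.902, y = 41.499, so z ≈ 29.494 ≈ 29.5 km.

29.5 km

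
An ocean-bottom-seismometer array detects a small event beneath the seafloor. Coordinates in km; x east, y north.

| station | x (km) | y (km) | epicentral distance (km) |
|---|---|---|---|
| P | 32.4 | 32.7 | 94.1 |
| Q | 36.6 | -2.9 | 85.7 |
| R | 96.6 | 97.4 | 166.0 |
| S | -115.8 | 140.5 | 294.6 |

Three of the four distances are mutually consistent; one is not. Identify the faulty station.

P

Solve using three stations at a time. Using Q, R, S (subtract circle equations pairwise → linear system) gives (x, y) ≈ (91.8, -68.6).
Distances from that point to each station vs reported:
  P: calculated 117.4 vs reported 94.1 → residual 23.3 km
  Q: calculated 85.8 vs reported 85.7 → residual 0.1 km
  R: calculated 166.0 vs reported 166.0 → residual 0.0 km
  S: calculated 294.6 vs reported 294.6 → residual 0.0 km
Q, R, S are mutually consistent (residuals ≈ 0); P is off by 23.3 km.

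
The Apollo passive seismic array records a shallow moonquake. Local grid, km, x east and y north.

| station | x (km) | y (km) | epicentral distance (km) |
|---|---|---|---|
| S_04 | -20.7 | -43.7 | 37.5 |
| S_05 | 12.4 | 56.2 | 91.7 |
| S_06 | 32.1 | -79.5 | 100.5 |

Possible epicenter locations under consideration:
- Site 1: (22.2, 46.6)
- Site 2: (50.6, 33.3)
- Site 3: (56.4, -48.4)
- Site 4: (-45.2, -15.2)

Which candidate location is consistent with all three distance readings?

Site 4

For each candidate, compare |candidate − station| to the reported distance:
Site 1: residuals S_04 62.5, S_05 78.0, S_06 26.0 → max 78.0 km
Site 2: residuals S_04 67.4, S_05 47.2, S_06 13.8 → max 67.4 km
Site 3: residuals S_04 39.7, S_05 21.8, S_06 61.0 → max 61.0 km
Site 4: residuals S_04 0.1, S_05 0.0, S_06 0.0 → max 0.1 km
Only Site 4 has all residuals ≈ 0.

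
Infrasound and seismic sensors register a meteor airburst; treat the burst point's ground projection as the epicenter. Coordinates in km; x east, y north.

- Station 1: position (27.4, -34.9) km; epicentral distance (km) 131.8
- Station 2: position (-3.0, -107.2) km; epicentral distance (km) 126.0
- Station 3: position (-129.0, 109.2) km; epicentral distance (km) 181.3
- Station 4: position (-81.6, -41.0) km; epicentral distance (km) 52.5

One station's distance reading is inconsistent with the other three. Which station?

Station 1

Solve using three stations at a time. Using Station 2, Station 3, Station 4 (subtract circle equations pairwise → linear system) gives (x, y) ≈ (-124.0, -72.1).
Distances from that point to each station vs reported:
  Station 1: calculated 155.9 vs reported 131.8 → residual 24.1 km
  Station 2: calculated 126.0 vs reported 126.0 → residual 0.0 km
  Station 3: calculated 181.3 vs reported 181.3 → residual 0.0 km
  Station 4: calculated 52.6 vs reported 52.5 → residual 0.1 km
Station 2, Station 3, Station 4 are mutually consistent (residuals ≈ 0); Station 1 is off by 24.1 km.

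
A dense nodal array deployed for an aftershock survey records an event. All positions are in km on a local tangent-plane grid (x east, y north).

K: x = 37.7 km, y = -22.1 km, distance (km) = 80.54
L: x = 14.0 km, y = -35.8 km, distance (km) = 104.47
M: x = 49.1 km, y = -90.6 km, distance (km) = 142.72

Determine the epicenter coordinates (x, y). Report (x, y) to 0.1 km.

73.6 km east, 50.0 km north

Circle about each station: (x − 37.7)² + (y + 22.1)² = 80.54²; (x − 14.0)² + (y + 35.8)² = 104.47²; (x − 49.1)² + (y + 90.6)² = 142.72².
Subtracting the K equation from the L and M equations removes the quadratic terms:
-47.4 x − 27.4 y = -4859.35
22.8 x − 137.0 y = -5172.84
Solving the 2×2 system: x ≈ 73.6, y ≈ 50.0 km.
Check against K (with the unrounded x, y): √((x − 37.7)²+(y + 22.1)²) = 80.56 ≈ 80.54 km. ✓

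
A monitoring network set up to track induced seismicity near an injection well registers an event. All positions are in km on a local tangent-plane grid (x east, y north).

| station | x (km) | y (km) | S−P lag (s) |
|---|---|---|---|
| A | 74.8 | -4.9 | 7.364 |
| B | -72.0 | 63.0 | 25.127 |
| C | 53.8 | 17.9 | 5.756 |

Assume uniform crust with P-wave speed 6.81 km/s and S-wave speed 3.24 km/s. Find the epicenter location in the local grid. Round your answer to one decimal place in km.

(81.6, 40.1)

Distance from S−P lag: d = Δt · v_P v_S / (v_P − v_S) = Δt · (6.81·3.24)/(6.81−3.24) ≈ 6.1805·Δt.
So d_A = 45.51, d_B = 155.30, d_C = 35.57 km.
Circle about each station: (x − 74.8)² + (y + 4.9)² = 45.51²; (x + 72.0)² + (y − 63.0)² = 155.30²; (x − 53.8)² + (y − 17.9)² = 35.57².
Subtracting pairs of circle equations eliminates x²+y² and gives linear equations (the radical axes):
-293.6 x + 135.8 y = -18512.98
-42.0 x + 45.6 y = -1598.26
Solving the 2×2 system: x ≈ 81.6, y ≈ 40.1 km.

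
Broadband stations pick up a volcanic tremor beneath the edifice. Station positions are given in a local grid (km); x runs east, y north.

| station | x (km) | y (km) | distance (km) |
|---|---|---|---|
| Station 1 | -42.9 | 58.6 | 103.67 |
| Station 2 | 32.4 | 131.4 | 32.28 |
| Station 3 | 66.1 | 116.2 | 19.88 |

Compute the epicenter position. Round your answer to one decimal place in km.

(50.1, 104.4)

Circle about each station: (x + 42.9)² + (y − 58.6)² = 103.67²; (x − 32.4)² + (y − 131.4)² = 32.28²; (x − 66.1)² + (y − 116.2)² = 19.88².
Subtracting the Station 1 equation from the Station 2 and Station 3 equations removes the quadratic terms:
150.6 x + 145.6 y = 22746.82
218.0 x + 115.2 y = 22949.53
Solving the 2×2 system: x ≈ 50.1, y ≈ 104.4 km.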